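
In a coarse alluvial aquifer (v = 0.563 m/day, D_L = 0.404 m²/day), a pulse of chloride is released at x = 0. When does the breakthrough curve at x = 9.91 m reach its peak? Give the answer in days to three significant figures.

16.4 days

For the 1D instantaneous-source solution, setting ∂C/∂t = 0 at fixed x gives v²t² + 2Dt − x² = 0, so t = (√(D² + v²x²) − D)/v².
√(D² + v²x²) = √(0.404² + 0.563² × 9.91²) = 5.594; v² = 0.316969.
t = (5.594 − 0.404)/0.316969 = 16.4 days (vs. the pure-advection estimate x/v = 17.6 d).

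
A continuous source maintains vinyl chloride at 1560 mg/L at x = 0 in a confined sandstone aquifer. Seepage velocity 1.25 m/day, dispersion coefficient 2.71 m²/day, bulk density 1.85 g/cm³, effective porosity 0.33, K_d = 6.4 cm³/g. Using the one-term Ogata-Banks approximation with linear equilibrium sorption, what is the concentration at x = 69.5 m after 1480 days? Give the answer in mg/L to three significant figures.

Retardation factor R = 1 + ρ_b·K_d/n = 1 + 1.85 × 6.4/0.33 = 36.88.
Sorption retards both mechanisms: v_R = v/R = 0.03389 m/day, D_R = D/R = 0.07348 m²/day.
v_R·t = 0.03389 × 1480 = 50.1572 m; 2√(D_R t) = 20.86 m; argument = (69.5 − 50.1572)/20.86 = 0.9273.
C = C₀ × ½·erfc(0.9273) = 1560 × 0.09486 = 148 mg/L.

148 mg/L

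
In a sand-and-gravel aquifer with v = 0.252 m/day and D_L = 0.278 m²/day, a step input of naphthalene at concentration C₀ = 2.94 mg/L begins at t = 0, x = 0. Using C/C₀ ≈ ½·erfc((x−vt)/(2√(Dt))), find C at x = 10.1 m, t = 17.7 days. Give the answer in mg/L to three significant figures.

0.106 mg/L

For a continuous step input, C/C₀ ≈ ½·erfc((x−vt)/(2√(Dt))).
vt = 0.252 × 17.7 = 4.4604 m and 2√(Dt) = 2√(0.278 × 17.7) = 4.436 m.
Argument (x−vt)/(2√(Dt)) = (10.1 − 4.4604)/4.436 = 1.271; ½·erfc(1.271) = 0.03613.
C = 2.94 × 0.03613 = 0.106 mg/L.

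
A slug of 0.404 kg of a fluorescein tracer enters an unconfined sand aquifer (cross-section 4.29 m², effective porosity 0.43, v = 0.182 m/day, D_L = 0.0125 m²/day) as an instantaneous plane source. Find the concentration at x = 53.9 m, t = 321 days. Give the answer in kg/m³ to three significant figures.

0.00863 kg/m³

For an instantaneous plane source, C(x,t) = M/(n_e·A·√(4πDt)) · exp(−(x−vt)²/(4Dt)), with n_e·A the pore (flow) area.
Plume center vt = 0.182 × 321 = 58.422 m, so the well at 53.9 m is 4.522 m upgradient of the peak.
√(4πDt) = 7.101 m, giving peak height M/(n_e·A·√(4πDt)) = 0.404/(0.43 × 4.29 × 7.101) = 0.03084 kg/m³.
(x−vt)²/(4Dt) = (-4.522)²/(4 × 0.0125 × 321) = 1.274; exp(−1.274) = 0.2797.
C = 0.03084 × 0.2797 = 0.00863 kg/m³.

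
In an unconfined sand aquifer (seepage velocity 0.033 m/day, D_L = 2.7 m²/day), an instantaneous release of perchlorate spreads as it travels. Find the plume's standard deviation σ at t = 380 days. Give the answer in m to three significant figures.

45.3 m

Dispersive spreading gives a Gaussian with σ² = 2Dt; advection only shifts the center.
σ = √(2 × 2.7 × 380) = 45.3 m.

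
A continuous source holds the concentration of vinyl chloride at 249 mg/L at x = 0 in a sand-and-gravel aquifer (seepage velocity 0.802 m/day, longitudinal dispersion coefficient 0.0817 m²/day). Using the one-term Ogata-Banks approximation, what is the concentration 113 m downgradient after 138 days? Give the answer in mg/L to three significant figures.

77.8 mg/L

For a continuous step input, C/C₀ ≈ ½·erfc((x−vt)/(2√(Dt))).
vt = 0.802 × 138 = 110.676 m and 2√(Dt) = 2√(0.0817 × 138) = 6.716 m.
Argument (x−vt)/(2√(Dt)) = (113 − 110.676)/6.716 = 0.3460; ½·erfc(0.3460) = 0.3123.
C = 249 × 0.3123 = 77.8 mg/L.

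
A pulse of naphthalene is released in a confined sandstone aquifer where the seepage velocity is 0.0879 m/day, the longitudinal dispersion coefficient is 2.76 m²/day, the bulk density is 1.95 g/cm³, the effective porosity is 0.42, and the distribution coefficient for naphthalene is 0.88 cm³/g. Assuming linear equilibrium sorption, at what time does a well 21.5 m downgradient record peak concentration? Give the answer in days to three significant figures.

Retardation factor R = 1 + ρ_b·K_d/n = 1 + 1.95 × 0.88/0.42 = 5.086.
Sorption retards both mechanisms: v_R = v/R = 0.01728 m/day, D_R = D/R = 0.5427 m²/day.
Peak time from v_R²t² + 2D_R t − x² = 0: t = (√(D_R² + v_R²x²) − D_R)/v_R².
√(D_R² + v_R²x²) = √(0.5427² + 0.01728² × 21.5²) = 0.6577; v_R² = 0.0002986.
t = (0.6577 − 0.5427)/0.0002986 = 385 days.

385 days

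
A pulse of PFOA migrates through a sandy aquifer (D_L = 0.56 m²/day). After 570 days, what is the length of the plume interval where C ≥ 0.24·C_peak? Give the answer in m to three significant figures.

85.4 m

The plume is Gaussian with σ = √(2Dt) = √(2 × 0.56 × 570) = 25.27 m.
C/C_peak = exp(−Δx²/(2σ²)) = 0.24 ⇒ Δx = σ·√(−2 ln 0.24) = 25.27 × 1.689 = 42.68 m.
Width = 2Δx = 85.4 m.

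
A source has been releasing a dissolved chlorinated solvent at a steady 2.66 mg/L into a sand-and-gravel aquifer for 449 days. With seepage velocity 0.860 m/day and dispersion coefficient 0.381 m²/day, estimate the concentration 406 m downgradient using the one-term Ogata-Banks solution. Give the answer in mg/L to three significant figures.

For a continuous step input, C/C₀ ≈ ½·erfc((x−vt)/(2√(Dt))).
vt = 0.860 × 449 = 386.14 m and 2√(Dt) = 2√(0.381 × 449) = 26.16 m.
Argument (x−vt)/(2√(Dt)) = (406 − 386.14)/26.16 = 0.7592; ½·erfc(0.7592) = 0.1415.
C = 2.66 × 0.1415 = 0.376 mg/L.

0.376 mg/L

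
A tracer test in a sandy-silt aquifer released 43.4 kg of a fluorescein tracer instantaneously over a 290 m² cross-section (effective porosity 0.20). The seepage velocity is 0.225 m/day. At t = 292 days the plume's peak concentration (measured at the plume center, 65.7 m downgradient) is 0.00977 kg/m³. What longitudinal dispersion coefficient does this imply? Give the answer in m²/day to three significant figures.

At the plume center C_max = M/(n_e·A·√(4πDt)), so D = M²/(4πt·(n_e·A·C_max)²).
n_e·A·C_max = 0.20 × 290 × 0.00977 = 0.5667 kg/m.
D = 43.4²/(4π × 292 × 0.5667²) = 1.60 m²/day.

1.60 m²/day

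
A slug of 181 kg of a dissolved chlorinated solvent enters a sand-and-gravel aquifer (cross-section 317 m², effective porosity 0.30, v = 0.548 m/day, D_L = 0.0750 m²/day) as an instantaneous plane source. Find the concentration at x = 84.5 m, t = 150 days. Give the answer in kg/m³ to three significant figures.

For an instantaneous plane source, C(x,t) = M/(n_e·A·√(4πDt)) · exp(−(x−vt)²/(4Dt)), with n_e·A the pore (flow) area.
Plume center vt = 0.548 × 150 = 82.2 m, so the well at 84.5 m is 2.3 m downgradient of the peak.
√(4πDt) = 11.89 m, giving peak height M/(n_e·A·√(4πDt)) = 181/(0.30 × 317 × 11.89) = 0.1601 kg/m³.
(x−vt)²/(4Dt) = (2.3)²/(4 × 0.0750 × 150) = 0.1176; exp(−0.1176) = 0.8891.
C = 0.1601 × 0.8891 = 0.142 kg/m³.

0.142 kg/m³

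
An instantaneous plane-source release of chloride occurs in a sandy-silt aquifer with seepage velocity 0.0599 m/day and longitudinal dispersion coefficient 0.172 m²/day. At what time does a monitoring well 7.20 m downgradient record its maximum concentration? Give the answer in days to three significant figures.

81.5 days

For the 1D instantaneous-source solution, setting ∂C/∂t = 0 at fixed x gives v²t² + 2Dt − x² = 0, so t = (√(D² + v²x²) − D)/v².
√(D² + v²x²) = √(0.172² + 0.0599² × 7.20²) = 0.4643; v² = 0.00358801.
t = (0.4643 − 0.172)/0.00358801 = 81.5 days (vs. the pure-advection estimate x/v = 120 d).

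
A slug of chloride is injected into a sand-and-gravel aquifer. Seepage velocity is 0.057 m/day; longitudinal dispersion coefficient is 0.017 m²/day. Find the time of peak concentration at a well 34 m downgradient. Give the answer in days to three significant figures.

591 days

For the 1D instantaneous-source solution, setting ∂C/∂t = 0 at fixed x gives v²t² + 2Dt − x² = 0, so t = (√(D² + v²x²) − D)/v².
√(D² + v²x²) = √(0.017² + 0.057² × 34²) = 1.938; v² = 0.003249.
t = (1.938 − 0.017)/0.003249 = 591 days (vs. the pure-advection estimate x/v = 596 d).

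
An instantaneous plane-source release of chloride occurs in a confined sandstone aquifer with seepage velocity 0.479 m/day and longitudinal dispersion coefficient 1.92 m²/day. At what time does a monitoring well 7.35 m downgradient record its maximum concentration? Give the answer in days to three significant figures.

9.11 days

For the 1D instantaneous-source solution, setting ∂C/∂t = 0 at fixed x gives v²t² + 2Dt − x² = 0, so t = (√(D² + v²x²) − D)/v².
√(D² + v²x²) = √(1.92² + 0.479² × 7.35²) = 4.010; v² = 0.229441.
t = (4.010 − 1.92)/0.229441 = 9.11 days (vs. the pure-advection estimate x/v = 15.3 d).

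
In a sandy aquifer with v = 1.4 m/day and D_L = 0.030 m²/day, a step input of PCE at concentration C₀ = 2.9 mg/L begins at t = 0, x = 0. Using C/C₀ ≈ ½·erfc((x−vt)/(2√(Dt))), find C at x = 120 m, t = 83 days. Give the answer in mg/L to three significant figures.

0.128 mg/L

For a continuous step input, C/C₀ ≈ ½·erfc((x−vt)/(2√(Dt))).
vt = 1.4 × 83 = 116.2 m and 2√(Dt) = 2√(0.030 × 83) = 3.156 m.
Argument (x−vt)/(2√(Dt)) = (120 − 116.2)/3.156 = 1.204; ½·erfc(1.204) = 0.04431.
C = 2.9 × 0.04431 = 0.128 mg/L.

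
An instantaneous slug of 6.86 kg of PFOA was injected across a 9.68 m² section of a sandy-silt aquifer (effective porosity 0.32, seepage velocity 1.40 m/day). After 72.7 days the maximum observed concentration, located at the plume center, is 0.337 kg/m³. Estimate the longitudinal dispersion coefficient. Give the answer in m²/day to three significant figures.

At the plume center C_max = M/(n_e·A·√(4πDt)), so D = M²/(4πt·(n_e·A·C_max)²).
n_e·A·C_max = 0.32 × 9.68 × 0.337 = 1.044 kg/m.
D = 6.86²/(4π × 72.7 × 1.044²) = 0.0473 m²/day.

0.0473 m²/day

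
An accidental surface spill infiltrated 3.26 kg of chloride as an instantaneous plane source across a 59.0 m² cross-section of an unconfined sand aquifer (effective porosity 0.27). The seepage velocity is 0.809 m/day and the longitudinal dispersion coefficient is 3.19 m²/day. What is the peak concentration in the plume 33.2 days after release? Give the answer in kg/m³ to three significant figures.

0.00561 kg/m³

The peak of an instantaneous 1D plume sits at x = vt; there the Gaussian factor is 1 and C_max = M/(n_e·A·√(4πDt)), where n_e·A is the pore area the mass is dissolved in.
√(4πDt) = √(4π × 3.19 × 33.2) = 36.48 m, so C_max = 3.26/(0.27 × 59.0 × 36.48) = 0.00561 kg/m³.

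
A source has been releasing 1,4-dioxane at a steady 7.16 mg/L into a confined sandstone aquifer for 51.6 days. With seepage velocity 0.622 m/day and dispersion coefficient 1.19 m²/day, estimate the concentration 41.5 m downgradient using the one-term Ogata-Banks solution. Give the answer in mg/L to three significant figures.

For a continuous step input, C/C₀ ≈ ½·erfc((x−vt)/(2√(Dt))).
vt = 0.622 × 51.6 = 32.0952 m and 2√(Dt) = 2√(1.19 × 51.6) = 15.67 m.
Argument (x−vt)/(2√(Dt)) = (41.5 − 32.0952)/15.67 = 0.6002; ½·erfc(0.6002) = 0.1980.
C = 7.16 × 0.1980 = 1.42 mg/L.

1.42 mg/L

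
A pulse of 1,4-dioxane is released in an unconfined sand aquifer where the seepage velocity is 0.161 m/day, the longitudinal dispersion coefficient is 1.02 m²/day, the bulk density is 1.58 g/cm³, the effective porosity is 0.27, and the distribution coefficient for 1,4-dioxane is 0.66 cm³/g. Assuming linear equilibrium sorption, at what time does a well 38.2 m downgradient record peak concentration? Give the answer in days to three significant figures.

Retardation factor R = 1 + ρ_b·K_d/n = 1 + 1.58 × 0.66/0.27 = 4.862.
Sorption retards both mechanisms: v_R = v/R = 0.03311 m/day, D_R = D/R = 0.2098 m²/day.
Peak time from v_R²t² + 2D_R t − x² = 0: t = (√(D_R² + v_R²x²) − D_R)/v_R².
√(D_R² + v_R²x²) = √(0.2098² + 0.03311² × 38.2²) = 1.282; v_R² = 0.001096.
t = (1.282 − 0.2098)/0.001096 = 978 days.

978 days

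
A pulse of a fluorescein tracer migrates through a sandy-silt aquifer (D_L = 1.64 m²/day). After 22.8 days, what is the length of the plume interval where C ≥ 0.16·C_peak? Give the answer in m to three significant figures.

The plume is Gaussian with σ = √(2Dt) = √(2 × 1.64 × 22.8) = 8.648 m.
C/C_peak = exp(−Δx²/(2σ²)) = 0.16 ⇒ Δx = σ·√(−2 ln 0.16) = 8.648 × 1.914 = 16.55 m.
Width = 2Δx = 33.1 m.

33.1 m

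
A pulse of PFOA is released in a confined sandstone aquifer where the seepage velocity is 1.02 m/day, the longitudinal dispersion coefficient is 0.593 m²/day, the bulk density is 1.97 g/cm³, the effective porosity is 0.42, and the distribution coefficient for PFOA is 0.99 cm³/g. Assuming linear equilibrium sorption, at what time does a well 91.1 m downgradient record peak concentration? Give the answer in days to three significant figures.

Retardation factor R = 1 + ρ_b·K_d/n = 1 + 1.97 × 0.99/0.42 = 5.644.
Sorption retards both mechanisms: v_R = v/R = 0.1807 m/day, D_R = D/R = 0.1051 m²/day.
Peak time from v_R²t² + 2D_R t − x² = 0: t = (√(D_R² + v_R²x²) − D_R)/v_R².
√(D_R² + v_R²x²) = √(0.1051² + 0.1807² × 91.1²) = 16.46; v_R² = 0.03265.
t = (16.46 − 0.1051)/0.03265 = 501 days.

501 days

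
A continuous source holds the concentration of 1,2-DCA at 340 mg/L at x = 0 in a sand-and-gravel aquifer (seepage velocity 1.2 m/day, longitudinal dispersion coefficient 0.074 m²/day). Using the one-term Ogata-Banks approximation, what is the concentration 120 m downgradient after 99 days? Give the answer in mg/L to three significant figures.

128 mg/L

For a continuous step input, C/C₀ ≈ ½·erfc((x−vt)/(2√(Dt))).
vt = 1.2 × 99 = 118.8 m and 2√(Dt) = 2√(0.074 × 99) = 5.413 m.
Argument (x−vt)/(2√(Dt)) = (120 − 118.8)/5.413 = 0.2217; ½·erfc(0.2217) = 0.3769.
C = 340 × 0.3769 = 128 mg/L.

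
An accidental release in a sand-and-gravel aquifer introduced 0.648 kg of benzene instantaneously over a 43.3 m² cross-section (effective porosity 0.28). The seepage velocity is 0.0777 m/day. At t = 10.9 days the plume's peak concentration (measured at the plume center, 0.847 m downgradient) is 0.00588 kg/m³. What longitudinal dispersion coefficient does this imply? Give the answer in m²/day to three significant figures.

0.603 m²/day

At the plume center C_max = M/(n_e·A·√(4πDt)), so D = M²/(4πt·(n_e·A·C_max)²).
n_e·A·C_max = 0.28 × 43.3 × 0.00588 = 0.07129 kg/m.
D = 0.648²/(4π × 10.9 × 0.07129²) = 0.603 m²/day.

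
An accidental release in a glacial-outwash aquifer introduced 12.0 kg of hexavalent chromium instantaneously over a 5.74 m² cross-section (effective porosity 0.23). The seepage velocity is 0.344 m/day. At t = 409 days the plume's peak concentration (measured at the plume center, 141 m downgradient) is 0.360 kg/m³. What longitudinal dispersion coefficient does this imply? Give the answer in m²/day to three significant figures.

At the plume center C_max = M/(n_e·A·√(4πDt)), so D = M²/(4πt·(n_e·A·C_max)²).
n_e·A·C_max = 0.23 × 5.74 × 0.360 = 0.4753 kg/m.
D = 12.0²/(4π × 409 × 0.4753²) = 0.124 m²/day.

0.124 m²/day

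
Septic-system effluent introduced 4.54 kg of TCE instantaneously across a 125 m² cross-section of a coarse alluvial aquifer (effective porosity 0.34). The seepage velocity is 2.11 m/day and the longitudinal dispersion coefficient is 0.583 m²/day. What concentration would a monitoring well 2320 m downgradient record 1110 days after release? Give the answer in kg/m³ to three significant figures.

For an instantaneous plane source, C(x,t) = M/(n_e·A·√(4πDt)) · exp(−(x−vt)²/(4Dt)), with n_e·A the pore (flow) area.
Plume center vt = 2.11 × 1110 = 2342.1 m, so the well at 2320 m is 22.1 m upgradient of the peak.
√(4πDt) = 90.18 m, giving peak height M/(n_e·A·√(4πDt)) = 4.54/(0.34 × 125 × 90.18) = 0.001185 kg/m³.
(x−vt)²/(4Dt) = (-22.1)²/(4 × 0.583 × 1110) = 0.1887; exp(−0.1887) = 0.8280.
C = 0.001185 × 0.8280 = 0.000981 kg/m³.

0.000981 kg/m³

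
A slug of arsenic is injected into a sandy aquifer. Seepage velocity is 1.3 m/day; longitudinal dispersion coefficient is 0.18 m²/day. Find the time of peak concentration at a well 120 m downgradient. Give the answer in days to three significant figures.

92.2 days

For the 1D instantaneous-source solution, setting ∂C/∂t = 0 at fixed x gives v²t² + 2Dt − x² = 0, so t = (√(D² + v²x²) − D)/v².
√(D² + v²x²) = √(0.18² + 1.3² × 120²) = 156.0; v² = 1.69.
t = (156.0 − 0.18)/1.69 = 92.2 days (vs. the pure-advection estimate x/v = 92.3 d).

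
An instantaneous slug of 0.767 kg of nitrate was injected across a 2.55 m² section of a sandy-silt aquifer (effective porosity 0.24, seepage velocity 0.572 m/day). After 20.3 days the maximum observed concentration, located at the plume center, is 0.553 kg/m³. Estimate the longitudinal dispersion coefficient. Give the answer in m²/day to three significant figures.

At the plume center C_max = M/(n_e·A·√(4πDt)), so D = M²/(4πt·(n_e·A·C_max)²).
n_e·A·C_max = 0.24 × 2.55 × 0.553 = 0.3384 kg/m.
D = 0.767²/(4π × 20.3 × 0.3384²) = 0.0201 m²/day.

0.0201 m²/day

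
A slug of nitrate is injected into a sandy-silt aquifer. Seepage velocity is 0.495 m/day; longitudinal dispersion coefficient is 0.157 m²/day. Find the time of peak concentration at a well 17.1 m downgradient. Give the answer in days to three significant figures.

33.9 days

For the 1D instantaneous-source solution, setting ∂C/∂t = 0 at fixed x gives v²t² + 2Dt − x² = 0, so t = (√(D² + v²x²) − D)/v².
√(D² + v²x²) = √(0.157² + 0.495² × 17.1²) = 8.466; v² = 0.245025.
t = (8.466 − 0.157)/0.245025 = 33.9 days (vs. the pure-advection estimate x/v = 34.5 d).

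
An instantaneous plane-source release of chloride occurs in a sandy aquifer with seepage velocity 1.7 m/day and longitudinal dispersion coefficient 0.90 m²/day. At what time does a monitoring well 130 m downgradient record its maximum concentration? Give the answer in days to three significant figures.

For the 1D instantaneous-source solution, setting ∂C/∂t = 0 at fixed x gives v²t² + 2Dt − x² = 0, so t = (√(D² + v²x²) − D)/v².
√(D² + v²x²) = √(0.90² + 1.7² × 130²) = 221.0; v² = 2.89.
t = (221.0 − 0.90)/2.89 = 76.2 days (vs. the pure-advection estimate x/v = 76.5 d).

76.2 days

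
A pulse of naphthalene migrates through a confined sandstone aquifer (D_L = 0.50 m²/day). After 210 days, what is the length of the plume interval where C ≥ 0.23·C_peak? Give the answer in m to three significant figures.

The plume is Gaussian with σ = √(2Dt) = √(2 × 0.50 × 210) = 14.49 m.
C/C_peak = exp(−Δx²/(2σ²)) = 0.23 ⇒ Δx = σ·√(−2 ln 0.23) = 14.49 × 1.714 = 24.84 m.
Width = 2Δx = 49.7 m.

49.7 m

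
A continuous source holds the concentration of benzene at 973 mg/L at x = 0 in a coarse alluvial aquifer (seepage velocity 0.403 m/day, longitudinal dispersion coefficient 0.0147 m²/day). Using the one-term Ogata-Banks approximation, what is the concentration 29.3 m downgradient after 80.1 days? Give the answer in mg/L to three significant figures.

For a continuous step input, C/C₀ ≈ ½·erfc((x−vt)/(2√(Dt))).
vt = 0.403 × 80.1 = 32.2803 m and 2√(Dt) = 2√(0.0147 × 80.1) = 2.170 m.
Argument (x−vt)/(2√(Dt)) = (29.3 − 32.2803)/2.170 = -1.373; ½·erfc(-1.373) = 0.9739.
C = 973 × 0.9739 = 948 mg/L.

948 mg/L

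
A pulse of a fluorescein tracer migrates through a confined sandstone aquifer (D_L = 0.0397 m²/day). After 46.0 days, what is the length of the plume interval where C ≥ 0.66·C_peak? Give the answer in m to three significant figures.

The plume is Gaussian with σ = √(2Dt) = √(2 × 0.0397 × 46.0) = 1.911 m.
C/C_peak = exp(−Δx²/(2σ²)) = 0.66 ⇒ Δx = σ·√(−2 ln 0.66) = 1.911 × 0.9116 = 1.742 m.
Width = 2Δx = 3.48 m.

3.48 m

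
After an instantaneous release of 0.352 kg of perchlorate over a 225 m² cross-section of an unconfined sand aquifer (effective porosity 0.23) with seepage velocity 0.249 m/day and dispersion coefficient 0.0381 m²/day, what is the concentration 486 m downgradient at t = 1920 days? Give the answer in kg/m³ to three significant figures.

For an instantaneous plane source, C(x,t) = M/(n_e·A·√(4πDt)) · exp(−(x−vt)²/(4Dt)), with n_e·A the pore (flow) area.
Plume center vt = 0.249 × 1920 = 478.08 m, so the well at 486 m is 7.92 m downgradient of the peak.
√(4πDt) = 30.32 m, giving peak height M/(n_e·A·√(4πDt)) = 0.352/(0.23 × 225 × 30.32) = 0.0002243 kg/m³.
(x−vt)²/(4Dt) = (7.92)²/(4 × 0.0381 × 1920) = 0.2144; exp(−0.2144) = 0.8070.
C = 0.0002243 × 0.8070 = 0.000181 kg/m³.

0.000181 kg/m³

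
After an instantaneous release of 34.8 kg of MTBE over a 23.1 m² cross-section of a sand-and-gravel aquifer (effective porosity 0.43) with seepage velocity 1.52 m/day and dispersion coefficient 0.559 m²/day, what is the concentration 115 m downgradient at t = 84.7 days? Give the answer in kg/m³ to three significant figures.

For an instantaneous plane source, C(x,t) = M/(n_e·A·√(4πDt)) · exp(−(x−vt)²/(4Dt)), with n_e·A the pore (flow) area.
Plume center vt = 1.52 × 84.7 = 128.744 m, so the well at 115 m is 13.744 m upgradient of the peak.
√(4πDt) = 24.39 m, giving peak height M/(n_e·A·√(4πDt)) = 34.8/(0.43 × 23.1 × 24.39) = 0.1436 kg/m³.
(x−vt)²/(4Dt) = (-13.744)²/(4 × 0.559 × 84.7) = 0.9974; exp(−0.9974) = 0.3688.
C = 0.1436 × 0.3688 = 0.0530 kg/m³.

0.0530 kg/m³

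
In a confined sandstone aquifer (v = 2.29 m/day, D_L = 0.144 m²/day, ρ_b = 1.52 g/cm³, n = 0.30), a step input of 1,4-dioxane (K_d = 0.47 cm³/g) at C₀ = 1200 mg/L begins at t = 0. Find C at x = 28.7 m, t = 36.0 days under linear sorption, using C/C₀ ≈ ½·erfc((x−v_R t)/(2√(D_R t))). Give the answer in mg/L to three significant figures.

8.19 mg/L

Retardation factor R = 1 + ρ_b·K_d/n = 1 + 1.52 × 0.47/0.30 = 3.381.
Sorption retards both mechanisms: v_R = v/R = 0.6773 m/day, D_R = D/R = 0.04259 m²/day.
v_R·t = 0.6773 × 36.0 = 24.3828 m; 2√(D_R t) = 2.476 m; argument = (28.7 − 24.3828)/2.476 = 1.744.
C = C₀ × ½·erfc(1.744) = 1200 × 0.006824 = 8.19 mg/L.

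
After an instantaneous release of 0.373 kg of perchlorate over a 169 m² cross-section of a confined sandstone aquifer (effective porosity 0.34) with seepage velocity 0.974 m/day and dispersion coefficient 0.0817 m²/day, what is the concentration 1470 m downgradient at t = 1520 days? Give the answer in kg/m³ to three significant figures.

0.000132 kg/m³

For an instantaneous plane source, C(x,t) = M/(n_e·A·√(4πDt)) · exp(−(x−vt)²/(4Dt)), with n_e·A the pore (flow) area.
Plume center vt = 0.974 × 1520 = 1480.48 m, so the well at 1470 m is 10.48 m upgradient of the peak.
√(4πDt) = 39.50 m, giving peak height M/(n_e·A·√(4πDt)) = 0.373/(0.34 × 169 × 39.50) = 0.0001643 kg/m³.
(x−vt)²/(4Dt) = (-10.48)²/(4 × 0.0817 × 1520) = 0.2211; exp(−0.2211) = 0.8016.
C = 0.0001643 × 0.8016 = 0.000132 kg/m³.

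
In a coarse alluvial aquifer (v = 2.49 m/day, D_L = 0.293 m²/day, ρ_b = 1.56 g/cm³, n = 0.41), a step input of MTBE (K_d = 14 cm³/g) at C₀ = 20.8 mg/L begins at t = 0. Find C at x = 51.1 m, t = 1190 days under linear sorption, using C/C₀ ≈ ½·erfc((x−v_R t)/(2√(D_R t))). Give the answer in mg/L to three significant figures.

Retardation factor R = 1 + ρ_b·K_d/n = 1 + 1.56 × 14/0.41 = 54.27.
Sorption retards both mechanisms: v_R = v/R = 0.04588 m/day, D_R = D/R = 0.005399 m²/day.
v_R·t = 0.04588 × 1190 = 54.5972 m; 2√(D_R t) = 5.069 m; argument = (51.1 − 54.5972)/5.069 = -0.6899.
C = C₀ × ½·erfc(-0.6899) = 20.8 × 0.8354 = 17.4 mg/L.

17.4 mg/L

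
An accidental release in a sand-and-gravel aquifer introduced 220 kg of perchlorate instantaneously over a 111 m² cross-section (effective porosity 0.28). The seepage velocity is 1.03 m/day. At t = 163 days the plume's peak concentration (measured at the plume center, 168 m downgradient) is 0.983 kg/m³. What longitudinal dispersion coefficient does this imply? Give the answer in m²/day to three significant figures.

0.0253 m²/day

At the plume center C_max = M/(n_e·A·√(4πDt)), so D = M²/(4πt·(n_e·A·C_max)²).
n_e·A·C_max = 0.28 × 111 × 0.983 = 30.55 kg/m.
D = 220²/(4π × 163 × 30.55²) = 0.0253 m²/day.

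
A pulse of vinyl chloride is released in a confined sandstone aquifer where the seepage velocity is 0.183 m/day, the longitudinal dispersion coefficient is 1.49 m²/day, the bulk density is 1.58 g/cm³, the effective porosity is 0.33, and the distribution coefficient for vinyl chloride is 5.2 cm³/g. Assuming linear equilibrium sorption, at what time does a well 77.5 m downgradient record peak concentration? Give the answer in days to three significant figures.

9880 days

Retardation factor R = 1 + ρ_b·K_d/n = 1 + 1.58 × 5.2/0.33 = 25.90.
Sorption retards both mechanisms: v_R = v/R = 0.007066 m/day, D_R = D/R = 0.05753 m²/day.
Peak time from v_R²t² + 2D_R t − x² = 0: t = (√(D_R² + v_R²x²) − D_R)/v_R².
√(D_R² + v_R²x²) = √(0.05753² + 0.007066² × 77.5²) = 0.5506; v_R² = 4.993e-05.
t = (0.5506 − 0.05753)/4.993e-05 = 9880 days.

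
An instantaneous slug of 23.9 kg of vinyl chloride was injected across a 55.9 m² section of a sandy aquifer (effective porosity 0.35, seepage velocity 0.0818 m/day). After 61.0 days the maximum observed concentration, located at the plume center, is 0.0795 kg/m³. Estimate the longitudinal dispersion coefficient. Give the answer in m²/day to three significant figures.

0.308 m²/day

At the plume center C_max = M/(n_e·A·√(4πDt)), so D = M²/(4πt·(n_e·A·C_max)²).
n_e·A·C_max = 0.35 × 55.9 × 0.0795 = 1.555 kg/m.
D = 23.9²/(4π × 61.0 × 1.555²) = 0.308 m²/day.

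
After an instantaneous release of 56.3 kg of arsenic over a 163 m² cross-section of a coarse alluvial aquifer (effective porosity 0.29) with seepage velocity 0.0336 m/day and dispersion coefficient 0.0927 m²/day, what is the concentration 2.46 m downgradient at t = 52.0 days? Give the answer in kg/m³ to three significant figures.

0.149 kg/m³

For an instantaneous plane source, C(x,t) = M/(n_e·A·√(4πDt)) · exp(−(x−vt)²/(4Dt)), with n_e·A the pore (flow) area.
Plume center vt = 0.0336 × 52.0 = 1.7472 m, so the well at 2.46 m is 0.7128 m downgradient of the peak.
√(4πDt) = 7.783 m, giving peak height M/(n_e·A·√(4πDt)) = 56.3/(0.29 × 163 × 7.783) = 0.1530 kg/m³.
(x−vt)²/(4Dt) = (0.7128)²/(4 × 0.0927 × 52.0) = 0.02635; exp(−0.02635) = 0.9740.
C = 0.1530 × 0.9740 = 0.149 kg/m³.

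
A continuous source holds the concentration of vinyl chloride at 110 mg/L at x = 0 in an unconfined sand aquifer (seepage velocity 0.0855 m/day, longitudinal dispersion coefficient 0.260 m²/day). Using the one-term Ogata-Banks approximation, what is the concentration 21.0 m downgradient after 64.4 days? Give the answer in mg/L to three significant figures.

For a continuous step input, C/C₀ ≈ ½·erfc((x−vt)/(2√(Dt))).
vt = 0.0855 × 64.4 = 5.5062 m and 2√(Dt) = 2√(0.260 × 64.4) = 8.184 m.
Argument (x−vt)/(2√(Dt)) = (21.0 − 5.5062)/8.184 = 1.893; ½·erfc(1.893) = 0.003713.
C = 110 × 0.003713 = 0.408 mg/L.

0.408 mg/L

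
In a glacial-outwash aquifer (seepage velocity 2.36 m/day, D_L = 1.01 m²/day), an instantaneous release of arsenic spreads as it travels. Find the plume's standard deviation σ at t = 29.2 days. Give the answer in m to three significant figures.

Dispersive spreading gives a Gaussian with σ² = 2Dt; advection only shifts the center.
σ = √(2 × 1.01 × 29.2) = 7.68 m.

7.68 m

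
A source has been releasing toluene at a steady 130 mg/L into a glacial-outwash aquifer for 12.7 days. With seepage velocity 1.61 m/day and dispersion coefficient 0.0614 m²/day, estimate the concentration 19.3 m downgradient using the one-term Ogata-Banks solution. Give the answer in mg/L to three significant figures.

107 mg/L

For a continuous step input, C/C₀ ≈ ½·erfc((x−vt)/(2√(Dt))).
vt = 1.61 × 12.7 = 20.447 m and 2√(Dt) = 2√(0.0614 × 12.7) = 1.766 m.
Argument (x−vt)/(2√(Dt)) = (19.3 − 20.447)/1.766 = -0.6495; ½·erfc(-0.6495) = 0.8208.
C = 130 × 0.8208 = 107 mg/L.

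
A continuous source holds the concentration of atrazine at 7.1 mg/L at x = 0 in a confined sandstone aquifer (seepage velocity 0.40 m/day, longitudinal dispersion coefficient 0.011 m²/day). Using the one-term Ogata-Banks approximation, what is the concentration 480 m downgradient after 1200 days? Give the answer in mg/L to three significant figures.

3.55 mg/L

For a continuous step input, C/C₀ ≈ ½·erfc((x−vt)/(2√(Dt))).
vt = 0.40 × 1200 = 480 m and 2√(Dt) = 2√(0.011 × 1200) = 7.266 m.
Argument (x−vt)/(2√(Dt)) = (480 − 480)/7.266 = 0; ½·erfc(0) = 0.5000.
C = 7.1 × 0.5000 = 3.55 mg/L.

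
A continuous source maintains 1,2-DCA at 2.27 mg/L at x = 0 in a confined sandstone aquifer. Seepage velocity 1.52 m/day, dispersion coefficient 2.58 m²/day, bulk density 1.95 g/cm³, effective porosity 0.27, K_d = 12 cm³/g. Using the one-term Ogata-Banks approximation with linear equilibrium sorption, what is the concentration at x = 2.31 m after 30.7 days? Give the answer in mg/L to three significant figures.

0.211 mg/L

Retardation factor R = 1 + ρ_b·K_d/n = 1 + 1.95 × 12/0.27 = 87.67.
Sorption retards both mechanisms: v_R = v/R = 0.01734 m/day, D_R = D/R = 0.02943 m²/day.
v_R·t = 0.01734 × 30.7 = 0.532338 m; 2√(D_R t) = 1.901 m; argument = (2.31 − 0.532338)/1.901 = 0.9351.
C = C₀ × ½·erfc(0.9351) = 2.27 × 0.09301 = 0.211 mg/L.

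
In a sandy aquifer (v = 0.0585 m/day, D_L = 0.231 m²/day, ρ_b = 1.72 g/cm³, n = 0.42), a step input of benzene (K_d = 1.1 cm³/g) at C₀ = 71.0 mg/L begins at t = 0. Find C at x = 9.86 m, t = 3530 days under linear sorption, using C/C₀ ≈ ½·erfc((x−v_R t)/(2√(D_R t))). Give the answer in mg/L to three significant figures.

Retardation factor R = 1 + ρ_b·K_d/n = 1 + 1.72 × 1.1/0.42 = 5.505.
Sorption retards both mechanisms: v_R = v/R = 0.01063 m/day, D_R = D/R = 0.04196 m²/day.
v_R·t = 0.01063 × 3530 = 37.5239 m; 2√(D_R t) = 24.34 m; argument = (9.86 − 37.5239)/24.34 = -1.137.
C = C₀ × ½·erfc(-1.137) = 71.0 × 0.9461 = 67.2 mg/L.

67.2 mg/L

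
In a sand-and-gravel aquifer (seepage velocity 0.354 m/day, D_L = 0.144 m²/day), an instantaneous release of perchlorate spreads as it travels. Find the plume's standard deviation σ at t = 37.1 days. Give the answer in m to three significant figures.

3.27 m

Dispersive spreading gives a Gaussian with σ² = 2Dt; advection only shifts the center.
σ = √(2 × 0.144 × 37.1) = 3.27 m.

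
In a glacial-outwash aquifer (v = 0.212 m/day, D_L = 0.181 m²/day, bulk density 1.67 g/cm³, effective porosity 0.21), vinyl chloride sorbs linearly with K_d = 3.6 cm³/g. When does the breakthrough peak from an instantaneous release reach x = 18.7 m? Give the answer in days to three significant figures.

Retardation factor R = 1 + ρ_b·K_d/n = 1 + 1.67 × 3.6/0.21 = 29.63.
Sorption retards both mechanisms: v_R = v/R = 0.007155 m/day, D_R = D/R = 0.006109 m²/day.
Peak time from v_R²t² + 2D_R t − x² = 0: t = (√(D_R² + v_R²x²) − D_R)/v_R².
√(D_R² + v_R²x²) = √(0.006109² + 0.007155² × 18.7²) = 0.1339; v_R² = 5.119e-05.
t = (0.1339 − 0.006109)/5.119e-05 = 2500 days.

2500 days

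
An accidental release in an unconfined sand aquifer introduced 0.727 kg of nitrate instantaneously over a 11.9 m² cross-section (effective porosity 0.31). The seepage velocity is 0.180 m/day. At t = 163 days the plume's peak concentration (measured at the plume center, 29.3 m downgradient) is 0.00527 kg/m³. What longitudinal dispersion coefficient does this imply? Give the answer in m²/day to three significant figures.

At the plume center C_max = M/(n_e·A·√(4πDt)), so D = M²/(4πt·(n_e·A·C_max)²).
n_e·A·C_max = 0.31 × 11.9 × 0.00527 = 0.01944 kg/m.
D = 0.727²/(4π × 163 × 0.01944²) = 0.683 m²/day.

0.683 m²/day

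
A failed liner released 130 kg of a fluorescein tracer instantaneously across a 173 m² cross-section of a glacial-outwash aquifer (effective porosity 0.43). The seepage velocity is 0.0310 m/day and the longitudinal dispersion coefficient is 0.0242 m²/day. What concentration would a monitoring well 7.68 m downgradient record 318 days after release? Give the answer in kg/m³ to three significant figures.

For an instantaneous plane source, C(x,t) = M/(n_e·A·√(4πDt)) · exp(−(x−vt)²/(4Dt)), with n_e·A the pore (flow) area.
Plume center vt = 0.0310 × 318 = 9.858 m, so the well at 7.68 m is 2.178 m upgradient of the peak.
√(4πDt) = 9.834 m, giving peak height M/(n_e·A·√(4πDt)) = 130/(0.43 × 173 × 9.834) = 0.1777 kg/m³.
(x−vt)²/(4Dt) = (-2.178)²/(4 × 0.0242 × 318) = 0.1541; exp(−0.1541) = 0.8572.
C = 0.1777 × 0.8572 = 0.152 kg/m³.

0.152 kg/m³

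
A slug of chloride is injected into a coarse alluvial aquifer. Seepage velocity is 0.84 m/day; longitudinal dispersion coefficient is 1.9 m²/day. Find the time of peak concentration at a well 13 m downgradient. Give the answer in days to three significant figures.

For the 1D instantaneous-source solution, setting ∂C/∂t = 0 at fixed x gives v²t² + 2Dt − x² = 0, so t = (√(D² + v²x²) − D)/v².
√(D² + v²x²) = √(1.9² + 0.84² × 13²) = 11.08; v² = 0.7056.
t = (11.08 − 1.9)/0.7056 = 13.0 days (vs. the pure-advection estimate x/v = 15.5 d).

13.0 days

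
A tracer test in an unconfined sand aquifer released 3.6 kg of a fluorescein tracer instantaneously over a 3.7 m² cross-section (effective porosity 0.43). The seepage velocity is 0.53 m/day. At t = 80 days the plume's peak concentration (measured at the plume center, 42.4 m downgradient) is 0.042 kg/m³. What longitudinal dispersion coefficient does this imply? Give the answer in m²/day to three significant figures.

2.89 m²/day

At the plume center C_max = M/(n_e·A·√(4πDt)), so D = M²/(4πt·(n_e·A·C_max)²).
n_e·A·C_max = 0.43 × 3.7 × 0.042 = 0.06682 kg/m.
D = 3.6²/(4π × 80 × 0.06682²) = 2.89 m²/day.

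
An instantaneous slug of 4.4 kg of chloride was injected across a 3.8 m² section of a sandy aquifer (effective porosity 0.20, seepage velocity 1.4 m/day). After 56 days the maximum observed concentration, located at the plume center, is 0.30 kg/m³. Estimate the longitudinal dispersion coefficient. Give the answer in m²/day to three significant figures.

At the plume center C_max = M/(n_e·A·√(4πDt)), so D = M²/(4πt·(n_e·A·C_max)²).
n_e·A·C_max = 0.20 × 3.8 × 0.30 = 0.2280 kg/m.
D = 4.4²/(4π × 56 × 0.2280²) = 0.529 m²/day.

0.529 m²/day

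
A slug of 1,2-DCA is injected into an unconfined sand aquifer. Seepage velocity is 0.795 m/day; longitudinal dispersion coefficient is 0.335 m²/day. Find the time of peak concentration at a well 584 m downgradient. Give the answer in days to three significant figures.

734 days

For the 1D instantaneous-source solution, setting ∂C/∂t = 0 at fixed x gives v²t² + 2Dt − x² = 0, so t = (√(D² + v²x²) − D)/v².
√(D² + v²x²) = √(0.335² + 0.795² × 584²) = 464.3; v² = 0.632025.
t = (464.3 − 0.335)/0.632025 = 734 days (vs. the pure-advection estimate x/v = 735 d).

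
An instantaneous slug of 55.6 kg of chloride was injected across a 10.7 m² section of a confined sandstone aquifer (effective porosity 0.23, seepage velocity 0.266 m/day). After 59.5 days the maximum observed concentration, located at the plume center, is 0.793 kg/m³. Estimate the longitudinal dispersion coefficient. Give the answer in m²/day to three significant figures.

1.09 m²/day

At the plume center C_max = M/(n_e·A·√(4πDt)), so D = M²/(4πt·(n_e·A·C_max)²).
n_e·A·C_max = 0.23 × 10.7 × 0.793 = 1.952 kg/m.
D = 55.6²/(4π × 59.5 × 1.952²) = 1.09 m²/day.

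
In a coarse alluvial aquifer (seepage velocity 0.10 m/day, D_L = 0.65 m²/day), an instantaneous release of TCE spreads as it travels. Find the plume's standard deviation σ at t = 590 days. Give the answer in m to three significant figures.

Dispersive spreading gives a Gaussian with σ² = 2Dt; advection only shifts the center.
σ = √(2 × 0.65 × 590) = 27.7 m.

27.7 m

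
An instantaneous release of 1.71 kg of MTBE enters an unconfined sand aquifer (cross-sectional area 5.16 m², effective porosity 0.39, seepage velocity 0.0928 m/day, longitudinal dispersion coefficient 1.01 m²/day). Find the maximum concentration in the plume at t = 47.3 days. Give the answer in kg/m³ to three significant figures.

The peak of an instantaneous 1D plume sits at x = vt; there the Gaussian factor is 1 and C_max = M/(n_e·A·√(4πDt)), where n_e·A is the pore area the mass is dissolved in.
√(4πDt) = √(4π × 1.01 × 47.3) = 24.50 m, so C_max = 1.71/(0.39 × 5.16 × 24.50) = 0.0347 kg/m³.

0.0347 kg/m³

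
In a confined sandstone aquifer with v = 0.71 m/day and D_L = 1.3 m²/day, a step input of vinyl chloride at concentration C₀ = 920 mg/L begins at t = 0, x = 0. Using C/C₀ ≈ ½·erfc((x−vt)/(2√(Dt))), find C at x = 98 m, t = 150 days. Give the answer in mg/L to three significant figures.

For a continuous step input, C/C₀ ≈ ½·erfc((x−vt)/(2√(Dt))).
vt = 0.71 × 150 = 106.5 m and 2√(Dt) = 2√(1.3 × 150) = 27.93 m.
Argument (x−vt)/(2√(Dt)) = (98 − 106.5)/27.93 = -0.3043; ½·erfc(-0.3043) = 0.6665.
C = 920 × 0.6665 = 613 mg/L.

613 mg/L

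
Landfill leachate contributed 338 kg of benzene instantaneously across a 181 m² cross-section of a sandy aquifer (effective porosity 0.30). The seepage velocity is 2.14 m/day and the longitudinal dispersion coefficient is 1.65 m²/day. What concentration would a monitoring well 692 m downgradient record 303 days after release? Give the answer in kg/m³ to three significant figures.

For an instantaneous plane source, C(x,t) = M/(n_e·A·√(4πDt)) · exp(−(x−vt)²/(4Dt)), with n_e·A the pore (flow) area.
Plume center vt = 2.14 × 303 = 648.42 m, so the well at 692 m is 43.58 m downgradient of the peak.
√(4πDt) = 79.26 m, giving peak height M/(n_e·A·√(4πDt)) = 338/(0.30 × 181 × 79.26) = 0.07853 kg/m³.
(x−vt)²/(4Dt) = (43.58)²/(4 × 1.65 × 303) = 0.9497; exp(−0.9497) = 0.3869.
C = 0.07853 × 0.3869 = 0.0304 kg/m³.

0.0304 kg/m³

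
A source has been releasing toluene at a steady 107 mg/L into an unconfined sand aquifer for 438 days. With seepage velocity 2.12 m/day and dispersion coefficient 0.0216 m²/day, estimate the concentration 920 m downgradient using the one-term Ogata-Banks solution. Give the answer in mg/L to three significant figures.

104 mg/L

For a continuous step input, C/C₀ ≈ ½·erfc((x−vt)/(2√(Dt))).
vt = 2.12 × 438 = 928.56 m and 2√(Dt) = 2√(0.0216 × 438) = 6.152 m.
Argument (x−vt)/(2√(Dt)) = (920 − 928.56)/6.152 = -1.391; ½·erfc(-1.391) = 0.9754.
C = 107 × 0.9754 = 104 mg/L.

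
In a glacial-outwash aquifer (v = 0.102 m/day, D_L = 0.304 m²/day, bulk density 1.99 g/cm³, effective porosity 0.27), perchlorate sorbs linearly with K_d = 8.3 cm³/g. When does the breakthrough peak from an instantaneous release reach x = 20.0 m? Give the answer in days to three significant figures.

Retardation factor R = 1 + ρ_b·K_d/n = 1 + 1.99 × 8.3/0.27 = 62.17.
Sorption retards both mechanisms: v_R = v/R = 0.001641 m/day, D_R = D/R = 0.004890 m²/day.
Peak time from v_R²t² + 2D_R t − x² = 0: t = (√(D_R² + v_R²x²) − D_R)/v_R².
√(D_R² + v_R²x²) = √(0.004890² + 0.001641² × 20.0²) = 0.03318; v_R² = 2.693e-06.
t = (0.03318 − 0.004890)/2.693e-06 = 10500 days.

10500 days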